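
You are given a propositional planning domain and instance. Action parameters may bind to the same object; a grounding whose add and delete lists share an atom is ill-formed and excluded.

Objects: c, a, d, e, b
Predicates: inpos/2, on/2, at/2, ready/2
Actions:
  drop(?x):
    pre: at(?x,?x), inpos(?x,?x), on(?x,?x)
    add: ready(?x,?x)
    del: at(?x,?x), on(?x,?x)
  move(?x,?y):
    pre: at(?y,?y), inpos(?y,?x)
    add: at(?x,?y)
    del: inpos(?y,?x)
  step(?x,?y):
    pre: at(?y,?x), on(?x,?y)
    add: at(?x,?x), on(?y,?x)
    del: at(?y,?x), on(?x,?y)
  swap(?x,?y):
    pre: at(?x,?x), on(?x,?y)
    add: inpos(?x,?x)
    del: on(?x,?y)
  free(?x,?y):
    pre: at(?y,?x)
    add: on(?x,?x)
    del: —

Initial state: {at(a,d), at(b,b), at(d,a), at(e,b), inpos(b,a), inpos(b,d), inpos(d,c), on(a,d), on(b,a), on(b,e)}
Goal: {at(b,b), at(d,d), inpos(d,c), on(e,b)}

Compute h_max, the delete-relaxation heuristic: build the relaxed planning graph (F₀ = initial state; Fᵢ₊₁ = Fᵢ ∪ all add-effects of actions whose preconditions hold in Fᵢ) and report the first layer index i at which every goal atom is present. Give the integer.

2

F0 = init (10 atoms)
F1 = F0 ∪ {at(a,a), at(a,b), at(d,b), inpos(b,b), on(a,a), on(b,b), on(d,a), on(d,d), on(e,b)}  (19 atoms)
F2 = F1 ∪ {at(d,d), inpos(a,a), on(a,b), ready(b,b)}  (23 atoms)
goal ⊆ F2  ⇒  h_max = 2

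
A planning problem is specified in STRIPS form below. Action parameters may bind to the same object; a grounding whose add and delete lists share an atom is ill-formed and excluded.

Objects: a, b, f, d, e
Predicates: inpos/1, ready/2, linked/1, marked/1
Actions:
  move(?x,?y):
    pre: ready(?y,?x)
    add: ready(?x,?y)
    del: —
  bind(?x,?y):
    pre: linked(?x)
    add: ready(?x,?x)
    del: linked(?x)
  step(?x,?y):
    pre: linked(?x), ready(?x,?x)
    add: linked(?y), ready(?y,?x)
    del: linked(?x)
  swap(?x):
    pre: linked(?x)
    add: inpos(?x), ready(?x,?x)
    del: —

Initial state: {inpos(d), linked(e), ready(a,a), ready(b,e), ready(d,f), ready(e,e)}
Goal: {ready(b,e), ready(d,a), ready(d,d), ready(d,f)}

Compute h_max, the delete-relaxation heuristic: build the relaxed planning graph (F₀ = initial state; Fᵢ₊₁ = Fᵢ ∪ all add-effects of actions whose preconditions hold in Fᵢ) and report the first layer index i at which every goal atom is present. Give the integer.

F0 = init (6 atoms)
F1 = F0 ∪ {inpos(e), linked(a), linked(b), linked(d), linked(f), ready(a,e), ready(d,e), ready(e,b), ready(f,d), ready(f,e)}  (16 atoms)
F2 = F1 ∪ {inpos(a), inpos(b), inpos(f), ready(b,a), ready(b,b), ready(d,a), ready(d,d), ready(e,a), ready(e,d), ready(e,f), ready(f,a), ready(f,f)}  (28 atoms)
goal ⊆ F2  ⇒  h_max = 2

2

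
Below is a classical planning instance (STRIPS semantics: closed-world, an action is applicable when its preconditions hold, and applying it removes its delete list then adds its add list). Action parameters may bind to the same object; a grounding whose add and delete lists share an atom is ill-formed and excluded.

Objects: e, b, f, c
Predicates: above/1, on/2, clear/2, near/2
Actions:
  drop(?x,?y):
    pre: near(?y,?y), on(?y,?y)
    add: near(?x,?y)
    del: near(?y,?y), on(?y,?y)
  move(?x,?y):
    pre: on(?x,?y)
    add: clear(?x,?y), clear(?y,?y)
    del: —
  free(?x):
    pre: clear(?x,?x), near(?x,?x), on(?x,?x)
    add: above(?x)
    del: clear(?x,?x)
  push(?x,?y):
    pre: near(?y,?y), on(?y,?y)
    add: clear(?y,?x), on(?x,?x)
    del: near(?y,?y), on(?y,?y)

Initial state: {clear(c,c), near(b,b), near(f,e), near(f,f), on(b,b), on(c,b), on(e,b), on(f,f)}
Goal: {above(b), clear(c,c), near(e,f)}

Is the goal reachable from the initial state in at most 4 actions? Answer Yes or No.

Yes

1. drop(e,f)  →  {clear(c,c), near(b,b), near(e,f), near(f,e), on(b,b), on(c,b), on(e,b)}
2. move(e,b)  →  {clear(b,b), clear(c,c), clear(e,b), near(b,b), near(e,f), near(f,e), on(b,b), on(c,b), on(e,b)}
3. free(b)  →  {above(b), clear(c,c), clear(e,b), near(b,b), near(e,f), near(f,e), on(b,b), on(c,b), on(e,b)}
optimal plan length = 3; 3 ≤ 4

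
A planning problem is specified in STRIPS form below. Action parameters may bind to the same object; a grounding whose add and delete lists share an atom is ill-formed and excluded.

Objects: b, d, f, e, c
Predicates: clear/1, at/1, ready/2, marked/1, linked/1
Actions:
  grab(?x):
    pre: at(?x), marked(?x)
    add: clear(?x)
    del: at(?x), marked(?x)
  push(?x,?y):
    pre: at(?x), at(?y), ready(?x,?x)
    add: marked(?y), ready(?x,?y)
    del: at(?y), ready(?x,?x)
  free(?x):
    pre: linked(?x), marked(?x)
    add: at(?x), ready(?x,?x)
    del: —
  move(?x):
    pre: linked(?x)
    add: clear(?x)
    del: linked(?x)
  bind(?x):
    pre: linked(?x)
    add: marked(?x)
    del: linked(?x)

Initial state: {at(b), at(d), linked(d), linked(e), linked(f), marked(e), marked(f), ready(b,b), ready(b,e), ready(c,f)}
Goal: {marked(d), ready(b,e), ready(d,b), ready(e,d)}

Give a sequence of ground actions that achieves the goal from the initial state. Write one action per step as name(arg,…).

1. free(e)  →  {at(b), at(d), at(e), linked(d), linked(e), linked(f), marked(e), marked(f), ready(b,b), ready(b,e), ready(c,f), ready(e,e)}
2. push(e,d)  →  {at(b), at(e), linked(d), linked(e), linked(f), marked(d), marked(e), marked(f), ready(b,b), ready(b,e), ready(c,f), ready(e,d)}
3. free(d)  →  {at(b), at(d), at(e), linked(d), linked(e), linked(f), marked(d), marked(e), marked(f), ready(b,b), ready(b,e), ready(c,f), ready(d,d), ready(e,d)}
4. push(d,b)  →  {at(d), at(e), linked(d), linked(e), linked(f), marked(b), marked(d), marked(e), marked(f), ready(b,b), ready(b,e), ready(c,f), ready(d,b), ready(e,d)}

free(e); push(e,d); free(d); push(d,b)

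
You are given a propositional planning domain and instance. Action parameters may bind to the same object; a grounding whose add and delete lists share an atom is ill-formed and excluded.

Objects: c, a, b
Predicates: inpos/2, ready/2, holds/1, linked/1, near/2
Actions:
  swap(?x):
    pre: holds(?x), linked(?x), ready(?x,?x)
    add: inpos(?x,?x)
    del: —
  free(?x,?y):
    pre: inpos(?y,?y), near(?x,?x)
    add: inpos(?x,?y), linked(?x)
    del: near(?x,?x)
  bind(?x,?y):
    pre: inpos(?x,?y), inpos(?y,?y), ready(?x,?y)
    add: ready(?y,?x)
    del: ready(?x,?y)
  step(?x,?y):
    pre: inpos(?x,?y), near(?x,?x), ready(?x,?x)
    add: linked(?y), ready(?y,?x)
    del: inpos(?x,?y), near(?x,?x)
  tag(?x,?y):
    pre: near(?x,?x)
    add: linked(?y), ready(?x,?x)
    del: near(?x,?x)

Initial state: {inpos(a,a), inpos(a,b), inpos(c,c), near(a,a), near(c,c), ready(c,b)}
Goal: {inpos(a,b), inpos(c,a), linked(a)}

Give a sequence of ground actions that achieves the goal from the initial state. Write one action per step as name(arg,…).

free(c,a); free(a,c)

1. free(c,a)  →  {inpos(a,a), inpos(a,b), inpos(c,a), inpos(c,c), linked(c), near(a,a), ready(c,b)}
2. free(a,c)  →  {inpos(a,a), inpos(a,b), inpos(a,c), inpos(c,a), inpos(c,c), linked(a), linked(c), ready(c,b)}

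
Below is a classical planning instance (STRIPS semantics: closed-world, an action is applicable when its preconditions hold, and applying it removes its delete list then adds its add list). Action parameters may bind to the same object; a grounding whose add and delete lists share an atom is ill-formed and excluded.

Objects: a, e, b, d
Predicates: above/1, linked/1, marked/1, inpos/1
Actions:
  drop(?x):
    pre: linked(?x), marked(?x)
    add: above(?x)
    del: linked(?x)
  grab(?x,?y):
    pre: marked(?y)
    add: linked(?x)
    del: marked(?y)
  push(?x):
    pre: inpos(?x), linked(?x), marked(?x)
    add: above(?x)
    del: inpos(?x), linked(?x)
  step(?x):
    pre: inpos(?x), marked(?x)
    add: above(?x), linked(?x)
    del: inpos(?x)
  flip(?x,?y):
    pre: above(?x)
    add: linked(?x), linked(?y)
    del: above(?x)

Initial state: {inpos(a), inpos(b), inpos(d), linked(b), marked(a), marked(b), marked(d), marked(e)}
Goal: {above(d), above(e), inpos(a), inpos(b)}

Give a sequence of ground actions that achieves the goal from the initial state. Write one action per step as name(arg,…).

grab(e,a); drop(e); step(d)

1. grab(e,a)  →  {inpos(a), inpos(b), inpos(d), linked(b), linked(e), marked(b), marked(d), marked(e)}
2. drop(e)  →  {above(e), inpos(a), inpos(b), inpos(d), linked(b), marked(b), marked(d), marked(e)}
3. step(d)  →  {above(d), above(e), inpos(a), inpos(b), linked(b), linked(d), marked(b), marked(d), marked(e)}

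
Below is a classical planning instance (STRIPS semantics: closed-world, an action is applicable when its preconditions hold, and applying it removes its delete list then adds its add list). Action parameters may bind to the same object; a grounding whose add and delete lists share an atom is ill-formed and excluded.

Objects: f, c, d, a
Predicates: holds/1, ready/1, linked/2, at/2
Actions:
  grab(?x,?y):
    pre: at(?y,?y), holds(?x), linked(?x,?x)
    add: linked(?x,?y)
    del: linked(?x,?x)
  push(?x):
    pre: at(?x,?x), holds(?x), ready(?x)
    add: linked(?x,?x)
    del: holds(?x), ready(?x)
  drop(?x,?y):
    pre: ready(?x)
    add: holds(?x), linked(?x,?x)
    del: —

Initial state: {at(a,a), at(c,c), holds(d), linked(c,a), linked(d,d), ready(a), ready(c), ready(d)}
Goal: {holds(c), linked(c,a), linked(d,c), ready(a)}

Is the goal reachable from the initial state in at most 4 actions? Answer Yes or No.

Yes

1. grab(d,c)  →  {at(a,a), at(c,c), holds(d), linked(c,a), linked(d,c), ready(a), ready(c), ready(d)}
2. drop(c,f)  →  {at(a,a), at(c,c), holds(c), holds(d), linked(c,a), linked(c,c), linked(d,c), ready(a), ready(c), ready(d)}
optimal plan length = 2; 2 ≤ 4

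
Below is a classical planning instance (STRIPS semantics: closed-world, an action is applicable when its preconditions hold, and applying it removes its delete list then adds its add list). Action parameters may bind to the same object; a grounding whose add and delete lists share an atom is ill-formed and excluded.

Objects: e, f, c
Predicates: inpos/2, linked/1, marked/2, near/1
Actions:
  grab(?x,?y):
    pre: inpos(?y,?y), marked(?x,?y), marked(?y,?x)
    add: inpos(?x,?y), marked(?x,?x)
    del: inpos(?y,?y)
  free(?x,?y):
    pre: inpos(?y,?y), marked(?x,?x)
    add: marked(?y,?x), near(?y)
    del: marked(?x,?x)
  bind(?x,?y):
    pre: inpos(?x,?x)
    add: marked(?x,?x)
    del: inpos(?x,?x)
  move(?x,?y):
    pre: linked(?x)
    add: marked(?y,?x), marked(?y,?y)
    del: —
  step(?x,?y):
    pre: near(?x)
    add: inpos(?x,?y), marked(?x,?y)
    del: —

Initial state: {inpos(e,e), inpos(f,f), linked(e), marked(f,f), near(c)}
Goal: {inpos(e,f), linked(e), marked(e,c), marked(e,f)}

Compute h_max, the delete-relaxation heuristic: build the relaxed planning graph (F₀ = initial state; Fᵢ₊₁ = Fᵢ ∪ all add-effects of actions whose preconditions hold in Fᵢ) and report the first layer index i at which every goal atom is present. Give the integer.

F0 = init (5 atoms)
F1 = F0 ∪ {inpos(c,c), inpos(c,e), inpos(c,f), marked(c,c), marked(c,e), marked(c,f), marked(e,e), marked(e,f), marked(f,e), near(e)}  (15 atoms)
F2 = F1 ∪ {inpos(e,c), inpos(e,f), inpos(f,e), marked(e,c), marked(f,c), near(f)}  (21 atoms)
goal ⊆ F2  ⇒  h_max = 2

2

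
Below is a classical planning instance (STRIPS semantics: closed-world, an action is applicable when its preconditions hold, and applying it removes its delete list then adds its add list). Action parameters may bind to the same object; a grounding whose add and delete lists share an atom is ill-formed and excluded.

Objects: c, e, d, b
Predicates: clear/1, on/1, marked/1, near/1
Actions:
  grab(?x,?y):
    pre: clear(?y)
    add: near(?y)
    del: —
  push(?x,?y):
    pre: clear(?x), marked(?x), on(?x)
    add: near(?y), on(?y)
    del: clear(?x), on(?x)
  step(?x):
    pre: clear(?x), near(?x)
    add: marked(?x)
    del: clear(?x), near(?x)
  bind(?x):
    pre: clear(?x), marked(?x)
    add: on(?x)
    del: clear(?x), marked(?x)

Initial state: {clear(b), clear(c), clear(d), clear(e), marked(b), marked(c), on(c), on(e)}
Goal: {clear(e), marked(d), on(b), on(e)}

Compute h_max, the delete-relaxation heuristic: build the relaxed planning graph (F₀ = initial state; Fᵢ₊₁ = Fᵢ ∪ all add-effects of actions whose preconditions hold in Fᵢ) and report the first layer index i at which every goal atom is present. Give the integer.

2

F0 = init (8 atoms)
F1 = F0 ∪ {near(b), near(c), near(d), near(e), on(b), on(d)}  (14 atoms)
F2 = F1 ∪ {marked(d), marked(e)}  (16 atoms)
goal ⊆ F2  ⇒  h_max = 2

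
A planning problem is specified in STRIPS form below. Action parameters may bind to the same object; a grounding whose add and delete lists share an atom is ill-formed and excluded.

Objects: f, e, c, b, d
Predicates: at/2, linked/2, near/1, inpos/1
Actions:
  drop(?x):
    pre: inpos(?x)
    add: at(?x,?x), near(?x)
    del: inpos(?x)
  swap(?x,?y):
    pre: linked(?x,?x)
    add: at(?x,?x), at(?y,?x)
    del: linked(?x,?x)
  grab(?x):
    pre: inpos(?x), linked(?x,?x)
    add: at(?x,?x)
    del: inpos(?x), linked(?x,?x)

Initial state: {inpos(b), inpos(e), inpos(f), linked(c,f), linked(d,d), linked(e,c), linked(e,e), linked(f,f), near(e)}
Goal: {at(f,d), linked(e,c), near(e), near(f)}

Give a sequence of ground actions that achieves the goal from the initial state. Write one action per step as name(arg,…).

1. drop(f)  →  {at(f,f), inpos(b), inpos(e), linked(c,f), linked(d,d), linked(e,c), linked(e,e), linked(f,f), near(e), near(f)}
2. swap(d,f)  →  {at(d,d), at(f,d), at(f,f), inpos(b), inpos(e), linked(c,f), linked(e,c), linked(e,e), linked(f,f), near(e), near(f)}

drop(f); swap(d,f)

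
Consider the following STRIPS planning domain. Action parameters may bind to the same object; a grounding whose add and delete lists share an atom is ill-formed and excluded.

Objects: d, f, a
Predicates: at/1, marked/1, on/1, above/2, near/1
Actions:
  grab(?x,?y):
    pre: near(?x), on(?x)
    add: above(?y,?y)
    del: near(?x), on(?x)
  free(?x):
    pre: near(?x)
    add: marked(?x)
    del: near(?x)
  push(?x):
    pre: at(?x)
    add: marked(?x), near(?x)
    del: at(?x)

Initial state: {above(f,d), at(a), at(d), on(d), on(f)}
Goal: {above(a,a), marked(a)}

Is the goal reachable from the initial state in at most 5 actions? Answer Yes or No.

Yes

1. push(d)  →  {above(f,d), at(a), marked(d), near(d), on(d), on(f)}
2. grab(d,a)  →  {above(a,a), above(f,d), at(a), marked(d), on(f)}
3. push(a)  →  {above(a,a), above(f,d), marked(a), marked(d), near(a), on(f)}
optimal plan length = 3; 3 ≤ 5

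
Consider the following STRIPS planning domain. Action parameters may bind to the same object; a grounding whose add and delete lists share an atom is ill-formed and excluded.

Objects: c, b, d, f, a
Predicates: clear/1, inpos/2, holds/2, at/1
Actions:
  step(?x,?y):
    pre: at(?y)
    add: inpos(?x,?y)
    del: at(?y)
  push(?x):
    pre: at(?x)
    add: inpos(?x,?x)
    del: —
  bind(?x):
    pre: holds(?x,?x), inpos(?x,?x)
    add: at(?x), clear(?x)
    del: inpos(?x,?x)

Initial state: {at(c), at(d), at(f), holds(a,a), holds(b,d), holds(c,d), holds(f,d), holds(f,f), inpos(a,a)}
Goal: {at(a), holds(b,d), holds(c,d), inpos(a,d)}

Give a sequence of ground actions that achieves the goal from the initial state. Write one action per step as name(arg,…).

1. step(a,d)  →  {at(c), at(f), holds(a,a), holds(b,d), holds(c,d), holds(f,d), holds(f,f), inpos(a,a), inpos(a,d)}
2. bind(a)  →  {at(a), at(c), at(f), clear(a), holds(a,a), holds(b,d), holds(c,d), holds(f,d), holds(f,f), inpos(a,d)}

step(a,d); bind(a)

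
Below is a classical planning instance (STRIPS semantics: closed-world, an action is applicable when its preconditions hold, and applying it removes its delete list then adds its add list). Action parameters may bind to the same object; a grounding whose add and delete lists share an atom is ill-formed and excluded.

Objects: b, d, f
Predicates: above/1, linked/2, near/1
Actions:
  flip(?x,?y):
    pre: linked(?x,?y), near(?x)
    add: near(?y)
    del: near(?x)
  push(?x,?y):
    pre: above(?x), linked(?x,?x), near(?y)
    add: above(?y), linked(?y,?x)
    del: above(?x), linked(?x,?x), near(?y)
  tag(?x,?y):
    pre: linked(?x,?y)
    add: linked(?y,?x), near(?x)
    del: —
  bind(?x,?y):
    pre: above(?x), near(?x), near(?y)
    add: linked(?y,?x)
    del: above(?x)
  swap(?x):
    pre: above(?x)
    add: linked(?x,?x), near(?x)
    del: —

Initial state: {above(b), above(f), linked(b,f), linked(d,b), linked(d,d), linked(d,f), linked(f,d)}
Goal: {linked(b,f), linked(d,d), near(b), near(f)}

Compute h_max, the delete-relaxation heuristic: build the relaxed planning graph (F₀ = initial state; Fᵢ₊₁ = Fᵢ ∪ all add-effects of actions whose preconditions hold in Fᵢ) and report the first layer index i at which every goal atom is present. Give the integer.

1

F0 = init (7 atoms)
F1 = F0 ∪ {linked(b,b), linked(b,d), linked(f,b), linked(f,f), near(b), near(d), near(f)}  (14 atoms)
goal ⊆ F1  ⇒  h_max = 1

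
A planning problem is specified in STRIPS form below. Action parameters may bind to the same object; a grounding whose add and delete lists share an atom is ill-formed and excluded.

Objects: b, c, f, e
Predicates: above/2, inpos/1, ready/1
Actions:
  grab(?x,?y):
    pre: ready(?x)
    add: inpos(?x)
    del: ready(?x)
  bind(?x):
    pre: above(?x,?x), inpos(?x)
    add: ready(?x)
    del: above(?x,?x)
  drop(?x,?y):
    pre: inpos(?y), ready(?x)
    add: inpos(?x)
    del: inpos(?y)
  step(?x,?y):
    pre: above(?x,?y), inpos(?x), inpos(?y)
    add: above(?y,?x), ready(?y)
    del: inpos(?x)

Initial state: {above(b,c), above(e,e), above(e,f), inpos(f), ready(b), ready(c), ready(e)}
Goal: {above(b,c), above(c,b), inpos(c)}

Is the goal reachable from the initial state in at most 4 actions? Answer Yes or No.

Yes

1. grab(b,b)  →  {above(b,c), above(e,e), above(e,f), inpos(b), inpos(f), ready(c), ready(e)}
2. grab(c,b)  →  {above(b,c), above(e,e), above(e,f), inpos(b), inpos(c), inpos(f), ready(e)}
3. step(b,c)  →  {above(b,c), above(c,b), above(e,e), above(e,f), inpos(c), inpos(f), ready(c), ready(e)}
optimal plan length = 3; 3 ≤ 4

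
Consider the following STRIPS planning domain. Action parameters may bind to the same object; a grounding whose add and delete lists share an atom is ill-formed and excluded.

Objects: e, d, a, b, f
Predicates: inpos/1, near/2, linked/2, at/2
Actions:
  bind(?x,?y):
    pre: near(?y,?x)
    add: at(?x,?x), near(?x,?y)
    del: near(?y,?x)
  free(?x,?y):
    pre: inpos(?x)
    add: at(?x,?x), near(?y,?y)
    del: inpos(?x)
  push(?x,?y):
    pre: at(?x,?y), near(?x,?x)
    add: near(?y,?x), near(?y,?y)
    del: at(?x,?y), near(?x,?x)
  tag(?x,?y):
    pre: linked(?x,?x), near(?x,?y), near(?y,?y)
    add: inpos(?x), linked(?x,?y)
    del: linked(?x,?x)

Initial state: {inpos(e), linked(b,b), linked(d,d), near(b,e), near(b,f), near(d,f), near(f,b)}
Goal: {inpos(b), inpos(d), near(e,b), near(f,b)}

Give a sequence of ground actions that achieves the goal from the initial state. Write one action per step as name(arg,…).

bind(e,b); free(e,f); tag(d,f); tag(b,f)

1. bind(e,b)  →  {at(e,e), inpos(e), linked(b,b), linked(d,d), near(b,f), near(d,f), near(e,b), near(f,b)}
2. free(e,f)  →  {at(e,e), linked(b,b), linked(d,d), near(b,f), near(d,f), near(e,b), near(f,b), near(f,f)}
3. tag(d,f)  →  {at(e,e), inpos(d), linked(b,b), linked(d,f), near(b,f), near(d,f), near(e,b), near(f,b), near(f,f)}
4. tag(b,f)  →  {at(e,e), inpos(b), inpos(d), linked(b,f), linked(d,f), near(b,f), near(d,f), near(e,b), near(f,b), near(f,f)}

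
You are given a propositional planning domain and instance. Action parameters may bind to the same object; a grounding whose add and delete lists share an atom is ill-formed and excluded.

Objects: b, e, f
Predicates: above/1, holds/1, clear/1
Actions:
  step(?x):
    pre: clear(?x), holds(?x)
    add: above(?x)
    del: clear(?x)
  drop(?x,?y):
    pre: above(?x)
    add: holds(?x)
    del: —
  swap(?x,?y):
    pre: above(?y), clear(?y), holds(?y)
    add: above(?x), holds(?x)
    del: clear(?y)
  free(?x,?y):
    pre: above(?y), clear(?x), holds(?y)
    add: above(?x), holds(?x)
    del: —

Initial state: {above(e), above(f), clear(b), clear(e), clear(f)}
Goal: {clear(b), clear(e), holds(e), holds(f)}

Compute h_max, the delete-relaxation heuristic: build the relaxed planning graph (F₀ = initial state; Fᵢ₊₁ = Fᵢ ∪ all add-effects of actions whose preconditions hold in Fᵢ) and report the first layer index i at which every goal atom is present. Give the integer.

F0 = init (5 atoms)
F1 = F0 ∪ {holds(e), holds(f)}  (7 atoms)
goal ⊆ F1  ⇒  h_max = 1

1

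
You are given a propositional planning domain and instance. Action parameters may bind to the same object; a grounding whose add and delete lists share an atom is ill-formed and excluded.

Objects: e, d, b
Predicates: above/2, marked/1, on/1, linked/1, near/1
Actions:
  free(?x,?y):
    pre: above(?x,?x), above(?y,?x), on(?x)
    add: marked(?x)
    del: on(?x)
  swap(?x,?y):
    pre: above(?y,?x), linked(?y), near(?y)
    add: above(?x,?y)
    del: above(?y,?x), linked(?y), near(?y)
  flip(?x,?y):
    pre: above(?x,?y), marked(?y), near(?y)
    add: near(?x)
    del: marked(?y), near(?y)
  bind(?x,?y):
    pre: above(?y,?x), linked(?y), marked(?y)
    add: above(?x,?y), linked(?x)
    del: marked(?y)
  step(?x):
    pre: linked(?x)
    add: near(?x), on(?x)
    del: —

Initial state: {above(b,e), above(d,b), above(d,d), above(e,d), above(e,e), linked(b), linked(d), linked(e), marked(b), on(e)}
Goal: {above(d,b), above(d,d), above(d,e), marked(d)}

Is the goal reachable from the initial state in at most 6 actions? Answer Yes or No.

Yes

1. free(e,e)  →  {above(b,e), above(d,b), above(d,d), above(e,d), above(e,e), linked(b), linked(d), linked(e), marked(b), marked(e)}
2. bind(d,e)  →  {above(b,e), above(d,b), above(d,d), above(d,e), above(e,d), above(e,e), linked(b), linked(d), linked(e), marked(b)}
3. step(d)  →  {above(b,e), above(d,b), above(d,d), above(d,e), above(e,d), above(e,e), linked(b), linked(d), linked(e), marked(b), near(d), on(d)}
4. free(d,e)  →  {above(b,e), above(d,b), above(d,d), above(d,e), above(e,d), above(e,e), linked(b), linked(d), linked(e), marked(b), marked(d), near(d)}
optimal plan length = 4; 4 ≤ 6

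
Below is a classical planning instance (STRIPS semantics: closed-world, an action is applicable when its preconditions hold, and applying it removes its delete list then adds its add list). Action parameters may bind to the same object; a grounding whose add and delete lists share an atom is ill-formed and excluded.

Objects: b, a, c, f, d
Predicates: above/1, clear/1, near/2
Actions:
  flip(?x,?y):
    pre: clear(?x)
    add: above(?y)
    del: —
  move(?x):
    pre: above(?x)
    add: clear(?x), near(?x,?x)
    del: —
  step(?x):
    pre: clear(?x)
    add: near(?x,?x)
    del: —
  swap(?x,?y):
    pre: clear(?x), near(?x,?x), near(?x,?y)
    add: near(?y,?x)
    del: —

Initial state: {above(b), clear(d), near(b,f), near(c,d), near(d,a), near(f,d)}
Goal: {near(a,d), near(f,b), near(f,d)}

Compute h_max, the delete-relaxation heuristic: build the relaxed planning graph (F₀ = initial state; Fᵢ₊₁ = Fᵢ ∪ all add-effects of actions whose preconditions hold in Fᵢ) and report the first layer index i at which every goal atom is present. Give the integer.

F0 = init (6 atoms)
F1 = F0 ∪ {above(a), above(c), above(d), above(f), clear(b), near(b,b), near(d,d)}  (13 atoms)
F2 = F1 ∪ {clear(a), clear(c), clear(f), near(a,a), near(a,d), near(c,c), near(f,b), near(f,f)}  (21 atoms)
goal ⊆ F2  ⇒  h_max = 2

2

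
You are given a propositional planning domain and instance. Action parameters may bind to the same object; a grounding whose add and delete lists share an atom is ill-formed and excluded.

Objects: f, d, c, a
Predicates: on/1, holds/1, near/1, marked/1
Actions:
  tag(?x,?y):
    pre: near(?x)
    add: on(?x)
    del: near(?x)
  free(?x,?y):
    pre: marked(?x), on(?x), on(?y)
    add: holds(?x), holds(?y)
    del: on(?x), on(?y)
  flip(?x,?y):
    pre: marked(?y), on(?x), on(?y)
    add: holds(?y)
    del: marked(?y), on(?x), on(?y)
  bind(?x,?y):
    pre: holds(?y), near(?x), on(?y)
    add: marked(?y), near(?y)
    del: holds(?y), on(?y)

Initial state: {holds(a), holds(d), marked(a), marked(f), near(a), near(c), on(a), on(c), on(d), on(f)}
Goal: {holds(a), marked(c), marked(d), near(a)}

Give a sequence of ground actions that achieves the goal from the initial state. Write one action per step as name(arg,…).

1. free(f,c)  →  {holds(a), holds(c), holds(d), holds(f), marked(a), marked(f), near(a), near(c), on(a), on(d)}
2. tag(c,f)  →  {holds(a), holds(c), holds(d), holds(f), marked(a), marked(f), near(a), on(a), on(c), on(d)}
3. bind(a,d)  →  {holds(a), holds(c), holds(f), marked(a), marked(d), marked(f), near(a), near(d), on(a), on(c)}
4. bind(d,c)  →  {holds(a), holds(f), marked(a), marked(c), marked(d), marked(f), near(a), near(c), near(d), on(a)}

free(f,c); tag(c,f); bind(a,d); bind(d,c)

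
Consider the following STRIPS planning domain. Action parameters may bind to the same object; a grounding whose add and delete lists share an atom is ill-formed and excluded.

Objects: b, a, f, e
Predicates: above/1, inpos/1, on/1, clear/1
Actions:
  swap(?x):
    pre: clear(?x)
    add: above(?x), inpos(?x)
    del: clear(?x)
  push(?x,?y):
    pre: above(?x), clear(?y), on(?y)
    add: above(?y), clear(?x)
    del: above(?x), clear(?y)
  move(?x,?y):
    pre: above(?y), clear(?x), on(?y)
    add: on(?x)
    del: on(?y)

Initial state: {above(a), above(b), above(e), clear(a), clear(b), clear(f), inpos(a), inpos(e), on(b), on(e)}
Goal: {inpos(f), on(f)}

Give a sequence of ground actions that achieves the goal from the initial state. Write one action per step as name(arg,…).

1. move(f,b)  →  {above(a), above(b), above(e), clear(a), clear(b), clear(f), inpos(a), inpos(e), on(e), on(f)}
2. swap(f)  →  {above(a), above(b), above(e), above(f), clear(a), clear(b), inpos(a), inpos(e), inpos(f), on(e), on(f)}

move(f,b); swap(f)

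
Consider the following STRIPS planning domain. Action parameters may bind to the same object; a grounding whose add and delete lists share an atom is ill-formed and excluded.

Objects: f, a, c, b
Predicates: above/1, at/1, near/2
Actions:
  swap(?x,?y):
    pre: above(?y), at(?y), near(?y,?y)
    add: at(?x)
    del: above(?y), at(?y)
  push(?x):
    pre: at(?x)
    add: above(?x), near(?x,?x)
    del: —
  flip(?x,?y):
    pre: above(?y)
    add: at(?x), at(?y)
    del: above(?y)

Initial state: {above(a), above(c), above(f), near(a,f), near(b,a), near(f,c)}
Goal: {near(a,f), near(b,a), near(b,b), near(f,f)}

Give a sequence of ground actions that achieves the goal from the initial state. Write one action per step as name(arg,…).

flip(b,f); push(f); push(b)

1. flip(b,f)  →  {above(a), above(c), at(b), at(f), near(a,f), near(b,a), near(f,c)}
2. push(f)  →  {above(a), above(c), above(f), at(b), at(f), near(a,f), near(b,a), near(f,c), near(f,f)}
3. push(b)  →  {above(a), above(b), above(c), above(f), at(b), at(f), near(a,f), near(b,a), near(b,b), near(f,c), near(f,f)}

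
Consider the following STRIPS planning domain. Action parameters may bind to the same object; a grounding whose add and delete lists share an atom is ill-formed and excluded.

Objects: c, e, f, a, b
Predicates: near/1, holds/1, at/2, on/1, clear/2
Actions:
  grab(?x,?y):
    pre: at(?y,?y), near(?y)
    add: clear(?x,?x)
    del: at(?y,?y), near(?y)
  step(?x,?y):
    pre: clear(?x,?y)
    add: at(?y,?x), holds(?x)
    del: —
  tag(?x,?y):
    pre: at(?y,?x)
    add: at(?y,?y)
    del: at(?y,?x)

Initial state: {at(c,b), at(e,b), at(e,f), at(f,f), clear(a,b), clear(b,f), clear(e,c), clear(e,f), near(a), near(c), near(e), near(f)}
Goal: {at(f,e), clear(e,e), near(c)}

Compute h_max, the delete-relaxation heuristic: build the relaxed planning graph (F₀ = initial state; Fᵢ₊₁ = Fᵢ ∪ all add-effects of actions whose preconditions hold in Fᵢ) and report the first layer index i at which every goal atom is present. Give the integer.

F0 = init (12 atoms)
F1 = F0 ∪ {at(b,a), at(c,c), at(c,e), at(e,e), at(f,b), at(f,e), clear(a,a), clear(b,b), clear(c,c), clear(e,e), clear(f,f), holds(a), holds(b), holds(e)}  (26 atoms)
goal ⊆ F1  ⇒  h_max = 1

1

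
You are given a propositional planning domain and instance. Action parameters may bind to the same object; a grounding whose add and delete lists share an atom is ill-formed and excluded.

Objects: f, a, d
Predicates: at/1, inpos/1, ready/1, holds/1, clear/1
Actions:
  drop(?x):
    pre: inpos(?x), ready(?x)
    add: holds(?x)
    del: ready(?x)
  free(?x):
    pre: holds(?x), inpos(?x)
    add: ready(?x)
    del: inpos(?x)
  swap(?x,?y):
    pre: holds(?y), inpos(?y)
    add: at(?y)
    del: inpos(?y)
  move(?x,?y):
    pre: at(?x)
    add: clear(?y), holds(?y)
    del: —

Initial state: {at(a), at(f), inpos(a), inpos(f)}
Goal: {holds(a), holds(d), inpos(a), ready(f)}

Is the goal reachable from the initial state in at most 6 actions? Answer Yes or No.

Yes

1. move(f,f)  →  {at(a), at(f), clear(f), holds(f), inpos(a), inpos(f)}
2. free(f)  →  {at(a), at(f), clear(f), holds(f), inpos(a), ready(f)}
3. move(f,a)  →  {at(a), at(f), clear(a), clear(f), holds(a), holds(f), inpos(a), ready(f)}
4. move(f,d)  →  {at(a), at(f), clear(a), clear(d), clear(f), holds(a), holds(d), holds(f), inpos(a), ready(f)}
optimal plan length = 4; 4 ≤ 6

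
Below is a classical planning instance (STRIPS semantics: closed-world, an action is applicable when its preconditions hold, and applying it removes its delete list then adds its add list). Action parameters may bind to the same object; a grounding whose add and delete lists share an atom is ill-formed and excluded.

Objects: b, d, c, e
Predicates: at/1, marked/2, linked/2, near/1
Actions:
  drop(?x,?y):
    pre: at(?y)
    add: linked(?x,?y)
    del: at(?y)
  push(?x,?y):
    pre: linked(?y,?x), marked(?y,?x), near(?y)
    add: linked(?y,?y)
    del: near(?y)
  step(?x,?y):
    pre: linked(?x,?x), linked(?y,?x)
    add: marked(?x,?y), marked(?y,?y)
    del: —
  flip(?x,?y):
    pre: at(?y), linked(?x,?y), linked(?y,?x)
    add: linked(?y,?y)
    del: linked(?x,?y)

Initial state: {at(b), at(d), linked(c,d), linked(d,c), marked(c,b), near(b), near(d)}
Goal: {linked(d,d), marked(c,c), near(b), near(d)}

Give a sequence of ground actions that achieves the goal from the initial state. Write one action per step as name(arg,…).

1. drop(d,d)  →  {at(b), linked(c,d), linked(d,c), linked(d,d), marked(c,b), near(b), near(d)}
2. step(d,c)  →  {at(b), linked(c,d), linked(d,c), linked(d,d), marked(c,b), marked(c,c), marked(d,c), near(b), near(d)}

drop(d,d); step(d,c)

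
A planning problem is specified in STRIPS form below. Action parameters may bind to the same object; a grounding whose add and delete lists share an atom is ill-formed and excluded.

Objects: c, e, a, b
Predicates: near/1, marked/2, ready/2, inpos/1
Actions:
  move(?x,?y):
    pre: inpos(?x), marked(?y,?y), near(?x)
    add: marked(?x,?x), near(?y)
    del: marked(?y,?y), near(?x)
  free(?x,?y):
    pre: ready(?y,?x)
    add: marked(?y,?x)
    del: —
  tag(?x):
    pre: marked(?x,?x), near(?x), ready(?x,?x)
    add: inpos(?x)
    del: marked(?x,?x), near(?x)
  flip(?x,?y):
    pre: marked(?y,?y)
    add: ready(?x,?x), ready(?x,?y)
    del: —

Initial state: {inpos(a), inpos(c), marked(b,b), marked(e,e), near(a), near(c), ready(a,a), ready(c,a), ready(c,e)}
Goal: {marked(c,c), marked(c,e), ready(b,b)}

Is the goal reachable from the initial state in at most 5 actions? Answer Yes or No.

Yes

1. move(c,e)  →  {inpos(a), inpos(c), marked(b,b), marked(c,c), near(a), near(e), ready(a,a), ready(c,a), ready(c,e)}
2. free(e,c)  →  {inpos(a), inpos(c), marked(b,b), marked(c,c), marked(c,e), near(a), near(e), ready(a,a), ready(c,a), ready(c,e)}
3. flip(b,c)  →  {inpos(a), inpos(c), marked(b,b), marked(c,c), marked(c,e), near(a), near(e), ready(a,a), ready(b,b), ready(b,c), ready(c,a), ready(c,e)}
optimal plan length = 3; 3 ≤ 5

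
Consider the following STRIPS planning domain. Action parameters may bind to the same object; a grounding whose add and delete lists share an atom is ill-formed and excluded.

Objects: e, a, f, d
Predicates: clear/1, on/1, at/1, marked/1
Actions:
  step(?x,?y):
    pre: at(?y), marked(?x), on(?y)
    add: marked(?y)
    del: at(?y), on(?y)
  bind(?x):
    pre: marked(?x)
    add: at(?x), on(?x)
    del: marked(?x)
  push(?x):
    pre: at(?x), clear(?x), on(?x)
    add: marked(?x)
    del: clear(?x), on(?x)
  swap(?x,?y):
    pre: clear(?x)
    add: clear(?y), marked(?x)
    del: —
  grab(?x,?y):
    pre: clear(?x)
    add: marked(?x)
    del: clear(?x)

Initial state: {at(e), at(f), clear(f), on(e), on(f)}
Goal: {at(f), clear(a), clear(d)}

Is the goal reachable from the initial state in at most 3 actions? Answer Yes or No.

Yes

1. swap(f,a)  →  {at(e), at(f), clear(a), clear(f), marked(f), on(e), on(f)}
2. swap(a,d)  →  {at(e), at(f), clear(a), clear(d), clear(f), marked(a), marked(f), on(e), on(f)}
optimal plan length = 2; 2 ≤ 3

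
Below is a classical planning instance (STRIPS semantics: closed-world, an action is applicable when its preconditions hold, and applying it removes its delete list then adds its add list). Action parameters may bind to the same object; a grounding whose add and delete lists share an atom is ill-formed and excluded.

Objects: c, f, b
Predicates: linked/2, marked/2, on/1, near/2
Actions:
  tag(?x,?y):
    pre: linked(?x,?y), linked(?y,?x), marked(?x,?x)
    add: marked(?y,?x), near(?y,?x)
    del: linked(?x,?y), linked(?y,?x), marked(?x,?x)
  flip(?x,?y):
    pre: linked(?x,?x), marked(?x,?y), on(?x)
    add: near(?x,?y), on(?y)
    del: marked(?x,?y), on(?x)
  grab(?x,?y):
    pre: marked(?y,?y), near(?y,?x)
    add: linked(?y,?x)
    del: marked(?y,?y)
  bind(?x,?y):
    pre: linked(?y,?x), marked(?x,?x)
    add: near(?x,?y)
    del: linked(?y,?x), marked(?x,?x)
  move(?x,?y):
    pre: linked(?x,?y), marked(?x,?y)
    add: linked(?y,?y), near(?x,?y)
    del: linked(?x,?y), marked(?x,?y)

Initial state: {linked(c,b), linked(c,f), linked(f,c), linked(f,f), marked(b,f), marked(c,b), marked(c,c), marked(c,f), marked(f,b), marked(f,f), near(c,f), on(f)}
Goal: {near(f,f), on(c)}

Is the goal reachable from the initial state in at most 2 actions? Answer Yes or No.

1. tag(c,f)  →  {linked(c,b), linked(f,f), marked(b,f), marked(c,b), marked(c,f), marked(f,b), marked(f,c), marked(f,f), near(c,f), near(f,c), on(f)}
2. flip(f,c)  →  {linked(c,b), linked(f,f), marked(b,f), marked(c,b), marked(c,f), marked(f,b), marked(f,f), near(c,f), near(f,c), on(c)}
3. bind(f,f)  →  {linked(c,b), marked(b,f), marked(c,b), marked(c,f), marked(f,b), near(c,f), near(f,c), near(f,f), on(c)}
optimal plan length = 3; 3 > 2

No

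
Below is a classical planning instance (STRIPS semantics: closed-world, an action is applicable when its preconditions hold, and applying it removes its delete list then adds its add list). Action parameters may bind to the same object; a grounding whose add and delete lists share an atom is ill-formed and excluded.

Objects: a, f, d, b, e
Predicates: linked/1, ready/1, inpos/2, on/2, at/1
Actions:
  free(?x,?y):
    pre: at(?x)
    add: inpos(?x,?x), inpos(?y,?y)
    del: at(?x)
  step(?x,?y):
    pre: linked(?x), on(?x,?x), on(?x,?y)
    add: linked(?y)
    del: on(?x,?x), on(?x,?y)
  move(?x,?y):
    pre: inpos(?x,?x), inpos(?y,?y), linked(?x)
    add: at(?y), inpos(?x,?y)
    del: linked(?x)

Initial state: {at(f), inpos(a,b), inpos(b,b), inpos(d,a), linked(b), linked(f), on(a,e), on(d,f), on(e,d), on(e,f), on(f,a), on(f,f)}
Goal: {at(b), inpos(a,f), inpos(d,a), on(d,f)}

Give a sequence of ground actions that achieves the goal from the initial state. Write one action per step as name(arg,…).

1. free(f,a)  →  {inpos(a,a), inpos(a,b), inpos(b,b), inpos(d,a), inpos(f,f), linked(b), linked(f), on(a,e), on(d,f), on(e,d), on(e,f), on(f,a), on(f,f)}
2. step(f,a)  →  {inpos(a,a), inpos(a,b), inpos(b,b), inpos(d,a), inpos(f,f), linked(a), linked(b), linked(f), on(a,e), on(d,f), on(e,d), on(e,f)}
3. move(a,f)  →  {at(f), inpos(a,a), inpos(a,b), inpos(a,f), inpos(b,b), inpos(d,a), inpos(f,f), linked(b), linked(f), on(a,e), on(d,f), on(e,d), on(e,f)}
4. move(f,b)  →  {at(b), at(f), inpos(a,a), inpos(a,b), inpos(a,f), inpos(b,b), inpos(d,a), inpos(f,b), inpos(f,f), linked(b), on(a,e), on(d,f), on(e,d), on(e,f)}

free(f,a); step(f,a); move(a,f); move(f,b)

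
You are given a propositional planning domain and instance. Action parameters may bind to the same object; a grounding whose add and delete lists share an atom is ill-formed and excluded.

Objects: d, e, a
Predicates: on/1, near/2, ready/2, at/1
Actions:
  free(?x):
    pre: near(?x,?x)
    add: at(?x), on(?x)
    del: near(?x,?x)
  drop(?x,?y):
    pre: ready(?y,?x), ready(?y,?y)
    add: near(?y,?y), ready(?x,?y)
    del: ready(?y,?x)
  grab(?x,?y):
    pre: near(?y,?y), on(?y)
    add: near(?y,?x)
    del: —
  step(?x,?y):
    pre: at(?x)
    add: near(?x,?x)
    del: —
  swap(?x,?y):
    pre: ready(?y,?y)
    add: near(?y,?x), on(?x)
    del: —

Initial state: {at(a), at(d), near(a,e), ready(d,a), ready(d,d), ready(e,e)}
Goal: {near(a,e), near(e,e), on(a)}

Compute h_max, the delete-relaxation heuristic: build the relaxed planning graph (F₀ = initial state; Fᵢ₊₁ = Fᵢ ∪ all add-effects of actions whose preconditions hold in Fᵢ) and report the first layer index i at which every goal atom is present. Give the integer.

F0 = init (6 atoms)
F1 = F0 ∪ {near(a,a), near(d,a), near(d,d), near(d,e), near(e,a), near(e,d), near(e,e), on(a), on(d), on(e), ready(a,d)}  (17 atoms)
goal ⊆ F1  ⇒  h_max = 1

1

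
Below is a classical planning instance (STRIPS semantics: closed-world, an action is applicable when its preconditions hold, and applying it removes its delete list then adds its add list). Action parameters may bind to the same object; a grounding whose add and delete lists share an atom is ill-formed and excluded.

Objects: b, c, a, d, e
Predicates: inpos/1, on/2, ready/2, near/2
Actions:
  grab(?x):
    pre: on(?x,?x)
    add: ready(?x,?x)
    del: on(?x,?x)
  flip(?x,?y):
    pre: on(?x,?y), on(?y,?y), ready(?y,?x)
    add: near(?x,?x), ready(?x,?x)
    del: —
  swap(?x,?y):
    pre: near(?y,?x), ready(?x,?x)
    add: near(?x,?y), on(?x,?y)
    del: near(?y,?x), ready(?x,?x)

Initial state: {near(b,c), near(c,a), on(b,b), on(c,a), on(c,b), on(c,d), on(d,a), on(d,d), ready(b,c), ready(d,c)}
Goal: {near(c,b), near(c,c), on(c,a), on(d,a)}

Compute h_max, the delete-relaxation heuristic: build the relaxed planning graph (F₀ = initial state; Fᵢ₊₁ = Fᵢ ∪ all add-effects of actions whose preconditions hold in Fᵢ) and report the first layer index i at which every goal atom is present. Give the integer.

F0 = init (10 atoms)
F1 = F0 ∪ {near(c,c), ready(b,b), ready(c,c), ready(d,d)}  (14 atoms)
F2 = F1 ∪ {near(b,b), near(c,b), near(d,d)}  (17 atoms)
goal ⊆ F2  ⇒  h_max = 2

2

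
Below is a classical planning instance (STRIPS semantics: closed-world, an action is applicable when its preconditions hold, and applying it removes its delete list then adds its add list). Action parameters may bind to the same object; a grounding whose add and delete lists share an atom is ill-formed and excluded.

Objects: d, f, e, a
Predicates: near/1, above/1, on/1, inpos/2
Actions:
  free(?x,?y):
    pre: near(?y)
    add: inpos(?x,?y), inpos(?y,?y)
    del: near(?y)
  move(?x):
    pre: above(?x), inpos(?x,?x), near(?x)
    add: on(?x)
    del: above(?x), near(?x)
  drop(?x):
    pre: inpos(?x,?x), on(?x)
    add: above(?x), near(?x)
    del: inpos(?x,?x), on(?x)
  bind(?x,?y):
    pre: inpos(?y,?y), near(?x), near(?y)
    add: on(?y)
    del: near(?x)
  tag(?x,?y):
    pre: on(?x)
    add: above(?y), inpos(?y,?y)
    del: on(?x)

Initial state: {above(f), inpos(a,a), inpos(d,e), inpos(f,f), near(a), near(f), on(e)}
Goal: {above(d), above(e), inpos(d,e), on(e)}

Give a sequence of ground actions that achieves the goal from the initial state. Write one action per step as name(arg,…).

move(f); bind(a,a); tag(f,d); tag(a,e)

1. move(f)  →  {inpos(a,a), inpos(d,e), inpos(f,f), near(a), on(e), on(f)}
2. bind(a,a)  →  {inpos(a,a), inpos(d,e), inpos(f,f), on(a), on(e), on(f)}
3. tag(f,d)  →  {above(d), inpos(a,a), inpos(d,d), inpos(d,e), inpos(f,f), on(a), on(e)}
4. tag(a,e)  →  {above(d), above(e), inpos(a,a), inpos(d,d), inpos(d,e), inpos(e,e), inpos(f,f), on(e)}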